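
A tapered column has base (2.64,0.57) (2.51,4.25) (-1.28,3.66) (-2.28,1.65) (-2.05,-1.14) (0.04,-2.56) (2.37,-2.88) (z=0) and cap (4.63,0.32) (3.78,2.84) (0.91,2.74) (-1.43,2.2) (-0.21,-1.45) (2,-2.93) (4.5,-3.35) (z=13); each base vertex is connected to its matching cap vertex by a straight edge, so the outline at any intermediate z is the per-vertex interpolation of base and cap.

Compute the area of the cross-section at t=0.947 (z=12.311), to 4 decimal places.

Cross-section at t=0.947: each vertex is (1-t)·p0[i] + t·p1[i].
  v1: (1-0.947)·(2.64,0.57) + 0.947·(4.63,0.32) = (4.5245,0.3332)
  v2: (1-0.947)·(2.51,4.25) + 0.947·(3.78,2.84) = (3.7127,2.9147)
  v3: (1-0.947)·(-1.28,3.66) + 0.947·(0.91,2.74) = (0.7939,2.7888)
  v4: (1-0.947)·(-2.28,1.65) + 0.947·(-1.43,2.2) = (-1.4750,2.1709)
  v5: (1-0.947)·(-2.05,-1.14) + 0.947·(-0.21,-1.45) = (-0.3075,-1.4336)
  v6: (1-0.947)·(0.04,-2.56) + 0.947·(2,-2.93) = (1.8961,-2.9104)
  v7: (1-0.947)·(2.37,-2.88) + 0.947·(4.5,-3.35) = (4.3871,-3.3251)
Shoelace sum Σ(x_i·y_{i+1} − x_{i+1}·y_i):
  i=1: 4.5245·2.9147 − 3.7127·0.3332 = +11.9505 (running +11.9505)
  i=2: 3.7127·2.7888 − 0.7939·2.9147 = +8.0397 (running +19.9902)
  i=3: 0.7939·2.1709 − -1.4750·2.7888 = +5.8371 (running +25.8273)
  i=4: -1.4750·-1.4336 − -0.3075·2.1709 = +2.7822 (running +28.6095)
  i=5: -0.3075·-2.9104 − 1.8961·-1.4336 = +3.6132 (running +32.2227)
  i=6: 1.8961·-3.3251 − 4.3871·-2.9104 = +6.4634 (running +38.6861)
  i=7: 4.3871·0.3332 − 4.5245·-3.3251 = +16.5065 (running +55.1926)
Area = |Σ|/2 = |55.1926|/2 = 27.5963

Area at t=0.947: 27.5963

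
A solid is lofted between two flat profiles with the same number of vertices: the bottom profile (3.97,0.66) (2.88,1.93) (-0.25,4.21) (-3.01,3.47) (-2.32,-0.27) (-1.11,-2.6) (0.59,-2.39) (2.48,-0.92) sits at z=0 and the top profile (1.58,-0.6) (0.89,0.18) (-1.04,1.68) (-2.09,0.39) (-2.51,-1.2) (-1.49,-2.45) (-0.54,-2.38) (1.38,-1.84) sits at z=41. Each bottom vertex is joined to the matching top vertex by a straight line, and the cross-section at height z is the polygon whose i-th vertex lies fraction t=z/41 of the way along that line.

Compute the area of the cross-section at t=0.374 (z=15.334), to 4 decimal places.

Area at t=0.374: 21.7697

Cross-section at t=0.374: each vertex is (1-t)·p0[i] + t·p1[i].
  v1: (1-0.374)·(3.97,0.66) + 0.374·(1.58,-0.6) = (3.0761,0.1888)
  v2: (1-0.374)·(2.88,1.93) + 0.374·(0.89,0.18) = (2.1357,1.2755)
  v3: (1-0.374)·(-0.25,4.21) + 0.374·(-1.04,1.68) = (-0.5455,3.2638)
  v4: (1-0.374)·(-3.01,3.47) + 0.374·(-2.09,0.39) = (-2.6659,2.3181)
  v5: (1-0.374)·(-2.32,-0.27) + 0.374·(-2.51,-1.2) = (-2.3911,-0.6178)
  v6: (1-0.374)·(-1.11,-2.6) + 0.374·(-1.49,-2.45) = (-1.2521,-2.5439)
  v7: (1-0.374)·(0.59,-2.39) + 0.374·(-0.54,-2.38) = (0.1674,-2.3863)
  v8: (1-0.374)·(2.48,-0.92) + 0.374·(1.38,-1.84) = (2.0686,-1.2641)
Shoelace sum Σ(x_i·y_{i+1} − x_{i+1}·y_i):
  i=1: 3.0761·1.2755 − 2.1357·0.1888 = +3.5205 (running +3.5205)
  i=2: 2.1357·3.2638 − -0.5455·1.2755 = +7.6663 (running +11.1868)
  i=3: -0.5455·2.3181 − -2.6659·3.2638 = +7.4366 (running +18.6234)
  i=4: -2.6659·-0.6178 − -2.3911·2.3181 = +7.1897 (running +25.8131)
  i=5: -2.3911·-2.5439 − -1.2521·-0.6178 = +5.3090 (running +31.1221)
  i=6: -1.2521·-2.3863 − 0.1674·-2.5439 = +3.4137 (running +34.5358)
  i=7: 0.1674·-1.2641 − 2.0686·-2.3863 = +4.7246 (running +39.2604)
  i=8: 2.0686·0.1888 − 3.0761·-1.2641 = +4.2790 (running +43.5394)
Area = |Σ|/2 = |43.5394|/2 = 21.7697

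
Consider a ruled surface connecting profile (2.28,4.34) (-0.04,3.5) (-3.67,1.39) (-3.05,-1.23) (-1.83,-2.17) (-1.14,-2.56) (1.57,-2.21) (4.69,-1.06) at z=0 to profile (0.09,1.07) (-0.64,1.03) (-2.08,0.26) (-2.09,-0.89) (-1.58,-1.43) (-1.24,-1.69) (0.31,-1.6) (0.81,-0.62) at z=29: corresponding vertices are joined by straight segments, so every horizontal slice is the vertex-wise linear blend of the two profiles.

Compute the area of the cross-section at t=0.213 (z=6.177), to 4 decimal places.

Cross-section at t=0.213: each vertex is (1-t)·p0[i] + t·p1[i].
  v1: (1-0.213)·(2.28,4.34) + 0.213·(0.09,1.07) = (1.8135,3.6435)
  v2: (1-0.213)·(-0.04,3.5) + 0.213·(-0.64,1.03) = (-0.1678,2.9739)
  v3: (1-0.213)·(-3.67,1.39) + 0.213·(-2.08,0.26) = (-3.3313,1.1493)
  v4: (1-0.213)·(-3.05,-1.23) + 0.213·(-2.09,-0.89) = (-2.8455,-1.1576)
  v5: (1-0.213)·(-1.83,-2.17) + 0.213·(-1.58,-1.43) = (-1.7768,-2.0124)
  v6: (1-0.213)·(-1.14,-2.56) + 0.213·(-1.24,-1.69) = (-1.1613,-2.3747)
  v7: (1-0.213)·(1.57,-2.21) + 0.213·(0.31,-1.6) = (1.3016,-2.0801)
  v8: (1-0.213)·(4.69,-1.06) + 0.213·(0.81,-0.62) = (3.8636,-0.9663)
Shoelace sum Σ(x_i·y_{i+1} − x_{i+1}·y_i):
  i=1: 1.8135·2.9739 − -0.1678·3.6435 = +6.0046 (running +6.0046)
  i=2: -0.1678·1.1493 − -3.3313·2.9739 = +9.7142 (running +15.7188)
  i=3: -3.3313·-1.1576 − -2.8455·1.1493 = +7.1267 (running +22.8454)
  i=4: -2.8455·-2.0124 − -1.7768·-1.1576 = +3.6695 (running +26.5150)
  i=5: -1.7768·-2.3747 − -1.1613·-2.0124 = +1.8823 (running +28.3972)
  i=6: -1.1613·-2.0801 − 1.3016·-2.3747 = +5.5065 (running +33.9038)
  i=7: 1.3016·-0.9663 − 3.8636·-2.0801 = +6.7787 (running +40.6825)
  i=8: 3.8636·3.6435 − 1.8135·-0.9663 = +15.8292 (running +56.5117)
Area = |Σ|/2 = |56.5117|/2 = 28.2559

Area at t=0.213: 28.2559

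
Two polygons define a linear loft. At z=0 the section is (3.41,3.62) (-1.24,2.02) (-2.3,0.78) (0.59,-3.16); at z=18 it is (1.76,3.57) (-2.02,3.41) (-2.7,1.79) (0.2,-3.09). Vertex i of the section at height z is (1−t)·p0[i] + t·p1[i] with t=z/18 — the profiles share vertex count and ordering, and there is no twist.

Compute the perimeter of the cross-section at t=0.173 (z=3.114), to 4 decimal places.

Perimeter at t=0.173: 18.6012

Cross-section at t=0.173: each vertex is (1-t)·p0[i] + t·p1[i].
  v1: (1-0.173)·(3.41,3.62) + 0.173·(1.76,3.57) = (3.1245,3.6113)
  v2: (1-0.173)·(-1.24,2.02) + 0.173·(-2.02,3.41) = (-1.3749,2.2605)
  v3: (1-0.173)·(-2.3,0.78) + 0.173·(-2.7,1.79) = (-2.3692,0.9547)
  v4: (1-0.173)·(0.59,-3.16) + 0.173·(0.2,-3.09) = (0.5225,-3.1479)
Perimeter = Σ |v_{i+1} − v_i|:
  edge 1→2: √(-4.4995² + -1.3509²) = 4.6979 (running 4.6979)
  edge 2→3: √(-0.9943² + -1.3057²) = 1.6412 (running 6.3391)
  edge 3→4: √(2.8917² + -4.1026²) = 5.0193 (running 11.3584)
  edge 4→1: √(2.6020² + 6.7592²) = 7.2428 (running 18.6012)
Perimeter = 18.6012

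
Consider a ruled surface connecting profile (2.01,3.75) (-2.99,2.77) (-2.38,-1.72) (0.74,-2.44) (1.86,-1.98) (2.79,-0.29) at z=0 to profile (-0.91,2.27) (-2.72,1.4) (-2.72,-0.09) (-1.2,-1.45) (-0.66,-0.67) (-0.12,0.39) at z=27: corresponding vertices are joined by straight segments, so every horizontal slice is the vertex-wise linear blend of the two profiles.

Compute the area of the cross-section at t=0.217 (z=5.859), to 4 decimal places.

Cross-section at t=0.217: each vertex is (1-t)·p0[i] + t·p1[i].
  v1: (1-0.217)·(2.01,3.75) + 0.217·(-0.91,2.27) = (1.3764,3.4288)
  v2: (1-0.217)·(-2.99,2.77) + 0.217·(-2.72,1.4) = (-2.9314,2.4727)
  v3: (1-0.217)·(-2.38,-1.72) + 0.217·(-2.72,-0.09) = (-2.4538,-1.3663)
  v4: (1-0.217)·(0.74,-2.44) + 0.217·(-1.2,-1.45) = (0.3190,-2.2252)
  v5: (1-0.217)·(1.86,-1.98) + 0.217·(-0.66,-0.67) = (1.3132,-1.6957)
  v6: (1-0.217)·(2.79,-0.29) + 0.217·(-0.12,0.39) = (2.1585,-0.1424)
Shoelace sum Σ(x_i·y_{i+1} − x_{i+1}·y_i):
  i=1: 1.3764·2.4727 − -2.9314·3.4288 = +13.4547 (running +13.4547)
  i=2: -2.9314·-1.3663 − -2.4538·2.4727 = +10.0726 (running +23.5273)
  i=3: -2.4538·-2.2252 − 0.3190·-1.3663 = +5.8960 (running +29.4233)
  i=4: 0.3190·-1.6957 − 1.3132·-2.2252 = +2.3810 (running +31.8043)
  i=5: 1.3132·-0.1424 − 2.1585·-1.6957 = +3.4732 (running +35.2775)
  i=6: 2.1585·3.4288 − 1.3764·-0.1424 = +7.5973 (running +42.8748)
Area = |Σ|/2 = |42.8748|/2 = 21.4374

Area at t=0.217: 21.4374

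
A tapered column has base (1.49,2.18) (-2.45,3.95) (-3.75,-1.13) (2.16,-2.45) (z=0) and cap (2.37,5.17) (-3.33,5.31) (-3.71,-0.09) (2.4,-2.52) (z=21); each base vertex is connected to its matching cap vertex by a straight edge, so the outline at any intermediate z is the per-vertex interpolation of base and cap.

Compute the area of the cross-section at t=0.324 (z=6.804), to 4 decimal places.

Cross-section at t=0.324: each vertex is (1-t)·p0[i] + t·p1[i].
  v1: (1-0.324)·(1.49,2.18) + 0.324·(2.37,5.17) = (1.7751,3.1488)
  v2: (1-0.324)·(-2.45,3.95) + 0.324·(-3.33,5.31) = (-2.7351,4.3906)
  v3: (1-0.324)·(-3.75,-1.13) + 0.324·(-3.71,-0.09) = (-3.7370,-0.7930)
  v4: (1-0.324)·(2.16,-2.45) + 0.324·(2.4,-2.52) = (2.2378,-2.4727)
Shoelace sum Σ(x_i·y_{i+1} − x_{i+1}·y_i):
  i=1: 1.7751·4.3906 − -2.7351·3.1488 = +16.4061 (running +16.4061)
  i=2: -2.7351·-0.7930 − -3.7370·4.3906 = +18.5771 (running +34.9832)
  i=3: -3.7370·-2.4727 − 2.2378·-0.7930 = +11.0151 (running +45.9983)
  i=4: 2.2378·3.1488 − 1.7751·-2.4727 = +11.4355 (running +57.4338)
Area = |Σ|/2 = |57.4338|/2 = 28.7169

Area at t=0.324: 28.7169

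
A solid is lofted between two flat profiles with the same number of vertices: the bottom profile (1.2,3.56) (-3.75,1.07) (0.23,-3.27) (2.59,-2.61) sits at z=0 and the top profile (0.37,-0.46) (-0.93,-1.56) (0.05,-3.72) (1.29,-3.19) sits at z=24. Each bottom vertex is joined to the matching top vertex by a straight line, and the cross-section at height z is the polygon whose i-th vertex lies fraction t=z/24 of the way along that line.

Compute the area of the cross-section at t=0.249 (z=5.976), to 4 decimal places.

Area at t=0.249: 17.0665

Cross-section at t=0.249: each vertex is (1-t)·p0[i] + t·p1[i].
  v1: (1-0.249)·(1.2,3.56) + 0.249·(0.37,-0.46) = (0.9933,2.5590)
  v2: (1-0.249)·(-3.75,1.07) + 0.249·(-0.93,-1.56) = (-3.0478,0.4151)
  v3: (1-0.249)·(0.23,-3.27) + 0.249·(0.05,-3.72) = (0.1852,-3.3821)
  v4: (1-0.249)·(2.59,-2.61) + 0.249·(1.29,-3.19) = (2.2663,-2.7544)
Shoelace sum Σ(x_i·y_{i+1} − x_{i+1}·y_i):
  i=1: 0.9933·0.4151 − -3.0478·2.5590 = +8.2118 (running +8.2118)
  i=2: -3.0478·-3.3821 − 0.1852·0.4151 = +10.2310 (running +18.4428)
  i=3: 0.1852·-2.7544 − 2.2663·-3.3821 = +7.1547 (running +25.5975)
  i=4: 2.2663·2.5590 − 0.9933·-2.7544 = +8.5356 (running +34.1330)
Area = |Σ|/2 = |34.1330|/2 = 17.0665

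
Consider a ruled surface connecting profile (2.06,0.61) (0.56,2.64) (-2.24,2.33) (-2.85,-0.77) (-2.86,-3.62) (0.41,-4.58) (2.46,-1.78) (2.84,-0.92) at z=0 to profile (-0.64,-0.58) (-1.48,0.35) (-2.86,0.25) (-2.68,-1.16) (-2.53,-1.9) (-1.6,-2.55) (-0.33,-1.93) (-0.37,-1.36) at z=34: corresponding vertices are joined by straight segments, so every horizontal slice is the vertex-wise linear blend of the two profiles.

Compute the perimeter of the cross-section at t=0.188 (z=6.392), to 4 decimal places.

Cross-section at t=0.188: each vertex is (1-t)·p0[i] + t·p1[i].
  v1: (1-0.188)·(2.06,0.61) + 0.188·(-0.64,-0.58) = (1.5524,0.3863)
  v2: (1-0.188)·(0.56,2.64) + 0.188·(-1.48,0.35) = (0.1765,2.2095)
  v3: (1-0.188)·(-2.24,2.33) + 0.188·(-2.86,0.25) = (-2.3566,1.9390)
  v4: (1-0.188)·(-2.85,-0.77) + 0.188·(-2.68,-1.16) = (-2.8180,-0.8433)
  v5: (1-0.188)·(-2.86,-3.62) + 0.188·(-2.53,-1.9) = (-2.7980,-3.2966)
  v6: (1-0.188)·(0.41,-4.58) + 0.188·(-1.6,-2.55) = (0.0321,-4.1984)
  v7: (1-0.188)·(2.46,-1.78) + 0.188·(-0.33,-1.93) = (1.9355,-1.8082)
  v8: (1-0.188)·(2.84,-0.92) + 0.188·(-0.37,-1.36) = (2.2365,-1.0027)
Perimeter = Σ |v_{i+1} − v_i|:
  edge 1→2: √(-1.3759² + 1.8232²) = 2.2841 (running 2.2841)
  edge 2→3: √(-2.5330² + -0.2705²) = 2.5474 (running 4.8316)
  edge 3→4: √(-0.4615² + -2.7823²) = 2.8203 (running 7.6519)
  edge 4→5: √(0.0201² + -2.4533²) = 2.4534 (running 10.1053)
  edge 5→6: √(2.8301² + -0.9017²) = 2.9703 (running 13.0755)
  edge 6→7: √(1.9034² + 2.3902²) = 3.0554 (running 16.1310)
  edge 7→8: √(0.3010² + 0.8055²) = 0.8599 (running 16.9908)
  edge 8→1: √(-0.6841² + 1.3890²) = 1.5483 (running 18.5392)
Perimeter = 18.5392

Perimeter at t=0.188: 18.5392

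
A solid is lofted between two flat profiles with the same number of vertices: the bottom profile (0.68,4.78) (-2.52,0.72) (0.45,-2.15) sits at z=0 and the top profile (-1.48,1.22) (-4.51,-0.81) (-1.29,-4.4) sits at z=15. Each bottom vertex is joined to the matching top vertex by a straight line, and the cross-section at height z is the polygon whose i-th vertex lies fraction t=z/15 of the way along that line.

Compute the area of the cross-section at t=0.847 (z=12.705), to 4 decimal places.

Cross-section at t=0.847: each vertex is (1-t)·p0[i] + t·p1[i].
  v1: (1-0.847)·(0.68,4.78) + 0.847·(-1.48,1.22) = (-1.1495,1.7647)
  v2: (1-0.847)·(-2.52,0.72) + 0.847·(-4.51,-0.81) = (-4.2055,-0.5759)
  v3: (1-0.847)·(0.45,-2.15) + 0.847·(-1.29,-4.4) = (-1.0238,-4.0558)
Shoelace sum Σ(x_i·y_{i+1} − x_{i+1}·y_i):
  i=1: -1.1495·-0.5759 − -4.2055·1.7647 = +8.0834 (running +8.0834)
  i=2: -4.2055·-4.0558 − -1.0238·-0.5759 = +16.4670 (running +24.5504)
  i=3: -1.0238·1.7647 − -1.1495·-4.0558 = -6.4688 (running +18.0816)
Area = |Σ|/2 = |18.0816|/2 = 9.0408

Area at t=0.847: 9.0408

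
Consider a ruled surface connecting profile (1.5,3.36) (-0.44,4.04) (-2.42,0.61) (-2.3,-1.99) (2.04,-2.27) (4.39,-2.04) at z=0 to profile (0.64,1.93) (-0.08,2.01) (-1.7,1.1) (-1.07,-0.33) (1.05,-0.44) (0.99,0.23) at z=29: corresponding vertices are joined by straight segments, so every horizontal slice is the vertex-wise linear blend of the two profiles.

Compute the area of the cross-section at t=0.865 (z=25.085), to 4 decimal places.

Cross-section at t=0.865: each vertex is (1-t)·p0[i] + t·p1[i].
  v1: (1-0.865)·(1.5,3.36) + 0.865·(0.64,1.93) = (0.7561,2.1231)
  v2: (1-0.865)·(-0.44,4.04) + 0.865·(-0.08,2.01) = (-0.1286,2.2840)
  v3: (1-0.865)·(-2.42,0.61) + 0.865·(-1.7,1.1) = (-1.7972,1.0338)
  v4: (1-0.865)·(-2.3,-1.99) + 0.865·(-1.07,-0.33) = (-1.2361,-0.5541)
  v5: (1-0.865)·(2.04,-2.27) + 0.865·(1.05,-0.44) = (1.1837,-0.6870)
  v6: (1-0.865)·(4.39,-2.04) + 0.865·(0.99,0.23) = (1.4490,-0.0765)
Shoelace sum Σ(x_i·y_{i+1} − x_{i+1}·y_i):
  i=1: 0.7561·2.2840 − -0.1286·2.1231 = +2.0000 (running +2.0000)
  i=2: -0.1286·1.0338 − -1.7972·2.2840 = +3.9719 (running +5.9719)
  i=3: -1.7972·-0.5541 − -1.2361·1.0338 = +2.2737 (running +8.2457)
  i=4: -1.2361·-0.6870 − 1.1837·-0.5541 = +1.5051 (running +9.7507)
  i=5: 1.1837·-0.0765 − 1.4490·-0.6870 = +0.9050 (running +10.6558)
  i=6: 1.4490·2.1231 − 0.7561·-0.0765 = +3.1341 (running +13.7899)
Area = |Σ|/2 = |13.7899|/2 = 6.8949

Area at t=0.865: 6.8949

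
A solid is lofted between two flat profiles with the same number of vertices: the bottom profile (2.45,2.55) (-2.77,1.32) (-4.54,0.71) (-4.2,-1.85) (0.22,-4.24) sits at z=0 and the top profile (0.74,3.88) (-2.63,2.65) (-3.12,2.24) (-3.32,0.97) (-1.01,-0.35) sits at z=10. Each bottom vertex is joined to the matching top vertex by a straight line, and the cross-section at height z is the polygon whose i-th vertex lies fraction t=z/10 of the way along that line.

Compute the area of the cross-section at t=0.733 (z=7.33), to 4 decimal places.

Area at t=0.733: 12.6940

Cross-section at t=0.733: each vertex is (1-t)·p0[i] + t·p1[i].
  v1: (1-0.733)·(2.45,2.55) + 0.733·(0.74,3.88) = (1.1966,3.5249)
  v2: (1-0.733)·(-2.77,1.32) + 0.733·(-2.63,2.65) = (-2.6674,2.2949)
  v3: (1-0.733)·(-4.54,0.71) + 0.733·(-3.12,2.24) = (-3.4991,1.8315)
  v4: (1-0.733)·(-4.2,-1.85) + 0.733·(-3.32,0.97) = (-3.5550,0.2171)
  v5: (1-0.733)·(0.22,-4.24) + 0.733·(-1.01,-0.35) = (-0.6816,-1.3886)
Shoelace sum Σ(x_i·y_{i+1} − x_{i+1}·y_i):
  i=1: 1.1966·2.2949 − -2.6674·3.5249 = +12.1482 (running +12.1482)
  i=2: -2.6674·1.8315 − -3.4991·2.2949 = +3.1449 (running +15.2931)
  i=3: -3.4991·0.2171 − -3.5550·1.8315 = +5.7514 (running +21.0444)
  i=4: -3.5550·-1.3886 − -0.6816·0.2171 = +5.0845 (running +26.1289)
  i=5: -0.6816·3.5249 − 1.1966·-1.3886 = -0.7409 (running +25.3880)
Area = |Σ|/2 = |25.3880|/2 = 12.6940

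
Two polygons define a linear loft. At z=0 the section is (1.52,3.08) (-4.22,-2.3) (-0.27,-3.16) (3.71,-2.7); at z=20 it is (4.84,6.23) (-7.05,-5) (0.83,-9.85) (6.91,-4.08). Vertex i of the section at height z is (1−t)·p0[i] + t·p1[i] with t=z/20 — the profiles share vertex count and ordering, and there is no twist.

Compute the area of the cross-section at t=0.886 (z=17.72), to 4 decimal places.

Area at t=0.886: 97.8217

Cross-section at t=0.886: each vertex is (1-t)·p0[i] + t·p1[i].
  v1: (1-0.886)·(1.52,3.08) + 0.886·(4.84,6.23) = (4.4615,5.8709)
  v2: (1-0.886)·(-4.22,-2.3) + 0.886·(-7.05,-5) = (-6.7274,-4.6922)
  v3: (1-0.886)·(-0.27,-3.16) + 0.886·(0.83,-9.85) = (0.7046,-9.0873)
  v4: (1-0.886)·(3.71,-2.7) + 0.886·(6.91,-4.08) = (6.5452,-3.9227)
Shoelace sum Σ(x_i·y_{i+1} − x_{i+1}·y_i):
  i=1: 4.4615·-4.6922 − -6.7274·5.8709 = +18.5614 (running +18.5614)
  i=2: -6.7274·-9.0873 − 0.7046·-4.6922 = +64.4401 (running +83.0015)
  i=3: 0.7046·-3.9227 − 6.5452·-9.0873 = +56.7145 (running +139.7161)
  i=4: 6.5452·5.8709 − 4.4615·-3.9227 = +55.9273 (running +195.6434)
Area = |Σ|/2 = |195.6434|/2 = 97.8217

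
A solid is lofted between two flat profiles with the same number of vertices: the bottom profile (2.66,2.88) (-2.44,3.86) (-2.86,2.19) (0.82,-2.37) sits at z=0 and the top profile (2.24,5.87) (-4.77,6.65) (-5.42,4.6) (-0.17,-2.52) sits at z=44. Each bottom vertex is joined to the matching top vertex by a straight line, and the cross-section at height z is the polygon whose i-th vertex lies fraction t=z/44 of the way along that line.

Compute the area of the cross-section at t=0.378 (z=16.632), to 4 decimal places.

Area at t=0.378: 24.9436

Cross-section at t=0.378: each vertex is (1-t)·p0[i] + t·p1[i].
  v1: (1-0.378)·(2.66,2.88) + 0.378·(2.24,5.87) = (2.5012,4.0102)
  v2: (1-0.378)·(-2.44,3.86) + 0.378·(-4.77,6.65) = (-3.3207,4.9146)
  v3: (1-0.378)·(-2.86,2.19) + 0.378·(-5.42,4.6) = (-3.8277,3.1010)
  v4: (1-0.378)·(0.82,-2.37) + 0.378·(-0.17,-2.52) = (0.4458,-2.4267)
Shoelace sum Σ(x_i·y_{i+1} − x_{i+1}·y_i):
  i=1: 2.5012·4.9146 − -3.3207·4.0102 = +25.6095 (running +25.6095)
  i=2: -3.3207·3.1010 − -3.8277·4.9146 = +8.5140 (running +34.1236)
  i=3: -3.8277·-2.4267 − 0.4458·3.1010 = +7.9063 (running +42.0299)
  i=4: 0.4458·4.0102 − 2.5012·-2.4267 = +7.8574 (running +49.8873)
Area = |Σ|/2 = |49.8873|/2 = 24.9436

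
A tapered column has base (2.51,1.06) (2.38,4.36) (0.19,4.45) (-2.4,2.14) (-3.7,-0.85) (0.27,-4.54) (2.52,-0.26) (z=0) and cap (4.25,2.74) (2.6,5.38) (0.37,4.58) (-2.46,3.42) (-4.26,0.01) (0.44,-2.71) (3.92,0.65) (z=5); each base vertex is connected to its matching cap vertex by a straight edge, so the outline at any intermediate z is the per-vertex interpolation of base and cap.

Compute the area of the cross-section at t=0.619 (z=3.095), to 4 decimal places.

Area at t=0.619: 39.3322

Cross-section at t=0.619: each vertex is (1-t)·p0[i] + t·p1[i].
  v1: (1-0.619)·(2.51,1.06) + 0.619·(4.25,2.74) = (3.5871,2.0999)
  v2: (1-0.619)·(2.38,4.36) + 0.619·(2.6,5.38) = (2.5162,4.9914)
  v3: (1-0.619)·(0.19,4.45) + 0.619·(0.37,4.58) = (0.3014,4.5305)
  v4: (1-0.619)·(-2.4,2.14) + 0.619·(-2.46,3.42) = (-2.4371,2.9323)
  v5: (1-0.619)·(-3.7,-0.85) + 0.619·(-4.26,0.01) = (-4.0466,-0.3177)
  v6: (1-0.619)·(0.27,-4.54) + 0.619·(0.44,-2.71) = (0.3752,-3.4072)
  v7: (1-0.619)·(2.52,-0.26) + 0.619·(3.92,0.65) = (3.3866,0.3033)
Shoelace sum Σ(x_i·y_{i+1} − x_{i+1}·y_i):
  i=1: 3.5871·4.9914 − 2.5162·2.0999 = +12.6206 (running +12.6206)
  i=2: 2.5162·4.5305 − 0.3014·4.9914 = +9.8950 (running +22.5156)
  i=3: 0.3014·2.9323 − -2.4371·4.5305 = +11.9252 (running +34.4408)
  i=4: -2.4371·-0.3177 − -4.0466·2.9323 = +12.6402 (running +47.0811)
  i=5: -4.0466·-3.4072 − 0.3752·-0.3177 = +13.9070 (running +60.9881)
  i=6: 0.3752·0.3033 − 3.3866·-3.4072 = +11.6527 (running +72.6408)
  i=7: 3.3866·2.0999 − 3.5871·0.3033 = +6.0237 (running +78.6645)
Area = |Σ|/2 = |78.6645|/2 = 39.3322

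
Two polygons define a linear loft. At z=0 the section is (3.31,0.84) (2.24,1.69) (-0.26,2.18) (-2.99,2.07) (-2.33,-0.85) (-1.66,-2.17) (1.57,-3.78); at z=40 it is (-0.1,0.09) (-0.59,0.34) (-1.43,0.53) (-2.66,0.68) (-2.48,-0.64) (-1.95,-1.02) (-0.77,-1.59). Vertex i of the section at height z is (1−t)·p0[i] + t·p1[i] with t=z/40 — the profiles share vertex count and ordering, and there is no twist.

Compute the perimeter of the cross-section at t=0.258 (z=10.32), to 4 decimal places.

Perimeter at t=0.258: 16.5688

Cross-section at t=0.258: each vertex is (1-t)·p0[i] + t·p1[i].
  v1: (1-0.258)·(3.31,0.84) + 0.258·(-0.1,0.09) = (2.4302,0.6465)
  v2: (1-0.258)·(2.24,1.69) + 0.258·(-0.59,0.34) = (1.5099,1.3417)
  v3: (1-0.258)·(-0.26,2.18) + 0.258·(-1.43,0.53) = (-0.5619,1.7543)
  v4: (1-0.258)·(-2.99,2.07) + 0.258·(-2.66,0.68) = (-2.9049,1.7114)
  v5: (1-0.258)·(-2.33,-0.85) + 0.258·(-2.48,-0.64) = (-2.3687,-0.7958)
  v6: (1-0.258)·(-1.66,-2.17) + 0.258·(-1.95,-1.02) = (-1.7348,-1.8733)
  v7: (1-0.258)·(1.57,-3.78) + 0.258·(-0.77,-1.59) = (0.9663,-3.2150)
Perimeter = Σ |v_{i+1} − v_i|:
  edge 1→2: √(-0.9204² + 0.6952²) = 1.1534 (running 1.1534)
  edge 2→3: √(-2.0717² + 0.4126²) = 2.1124 (running 3.2658)
  edge 3→4: √(-2.3430² + -0.0429²) = 2.3434 (running 5.6092)
  edge 4→5: √(0.5362² + -2.5072²) = 2.5639 (running 8.1731)
  edge 5→6: √(0.6339² + -1.0775²) = 1.2501 (running 9.4232)
  edge 6→7: √(2.7011² + -1.3417²) = 3.0160 (running 12.4392)
  edge 7→1: √(1.4639² + 3.8615²) = 4.1297 (running 16.5688)
Perimeter = 16.5688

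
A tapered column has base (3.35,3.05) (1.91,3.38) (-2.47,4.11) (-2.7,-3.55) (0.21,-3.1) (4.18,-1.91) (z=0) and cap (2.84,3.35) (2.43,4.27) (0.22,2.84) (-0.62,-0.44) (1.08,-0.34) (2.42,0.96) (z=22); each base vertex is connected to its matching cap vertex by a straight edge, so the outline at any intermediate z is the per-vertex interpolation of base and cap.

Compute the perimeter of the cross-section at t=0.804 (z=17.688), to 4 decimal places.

Perimeter at t=0.804: 15.1292

Cross-section at t=0.804: each vertex is (1-t)·p0[i] + t·p1[i].
  v1: (1-0.804)·(3.35,3.05) + 0.804·(2.84,3.35) = (2.9400,3.2912)
  v2: (1-0.804)·(1.91,3.38) + 0.804·(2.43,4.27) = (2.3281,4.0956)
  v3: (1-0.804)·(-2.47,4.11) + 0.804·(0.22,2.84) = (-0.3072,3.0889)
  v4: (1-0.804)·(-2.7,-3.55) + 0.804·(-0.62,-0.44) = (-1.0277,-1.0496)
  v5: (1-0.804)·(0.21,-3.1) + 0.804·(1.08,-0.34) = (0.9095,-0.8810)
  v6: (1-0.804)·(4.18,-1.91) + 0.804·(2.42,0.96) = (2.7650,0.3975)
Perimeter = Σ |v_{i+1} − v_i|:
  edge 1→2: √(-0.6119² + 0.8044²) = 1.0106 (running 1.0106)
  edge 2→3: √(-2.6353² + -1.0066²) = 2.8210 (running 3.8317)
  edge 3→4: √(-0.7204² + -4.1385²) = 4.2007 (running 8.0324)
  edge 4→5: √(1.9372² + 0.1686²) = 1.9445 (running 9.9769)
  edge 5→6: √(1.8555² + 1.2784²) = 2.2533 (running 12.2301)
  edge 6→1: √(0.1750² + 2.8937²) = 2.8990 (running 15.1292)
Perimeter = 15.1292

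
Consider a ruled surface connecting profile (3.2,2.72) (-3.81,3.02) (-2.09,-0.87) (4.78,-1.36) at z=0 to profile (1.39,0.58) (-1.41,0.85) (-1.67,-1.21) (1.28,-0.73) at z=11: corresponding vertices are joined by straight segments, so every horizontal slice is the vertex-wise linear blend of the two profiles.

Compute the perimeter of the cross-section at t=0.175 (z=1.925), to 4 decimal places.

Cross-section at t=0.175: each vertex is (1-t)·p0[i] + t·p1[i].
  v1: (1-0.175)·(3.2,2.72) + 0.175·(1.39,0.58) = (2.8833,2.3455)
  v2: (1-0.175)·(-3.81,3.02) + 0.175·(-1.41,0.85) = (-3.3900,2.6402)
  v3: (1-0.175)·(-2.09,-0.87) + 0.175·(-1.67,-1.21) = (-2.0165,-0.9295)
  v4: (1-0.175)·(4.78,-1.36) + 0.175·(1.28,-0.73) = (4.1675,-1.2498)
Perimeter = Σ |v_{i+1} − v_i|:
  edge 1→2: √(-6.2732² + 0.2947²) = 6.2802 (running 6.2802)
  edge 2→3: √(1.3735² + -3.5697²) = 3.8249 (running 10.1050)
  edge 3→4: √(6.1840² + -0.3203²) = 6.1923 (running 16.2973)
  edge 4→1: √(-1.2842² + 3.5953²) = 3.8177 (running 20.1151)
Perimeter = 20.1151

Perimeter at t=0.175: 20.1151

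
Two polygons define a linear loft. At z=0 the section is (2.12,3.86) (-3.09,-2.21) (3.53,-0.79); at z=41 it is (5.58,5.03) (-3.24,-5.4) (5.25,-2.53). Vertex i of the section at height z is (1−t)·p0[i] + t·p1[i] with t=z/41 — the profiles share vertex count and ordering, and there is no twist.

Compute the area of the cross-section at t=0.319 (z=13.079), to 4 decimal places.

Area at t=0.319: 20.9327

Cross-section at t=0.319: each vertex is (1-t)·p0[i] + t·p1[i].
  v1: (1-0.319)·(2.12,3.86) + 0.319·(5.58,5.03) = (3.2237,4.2332)
  v2: (1-0.319)·(-3.09,-2.21) + 0.319·(-3.24,-5.4) = (-3.1379,-3.2276)
  v3: (1-0.319)·(3.53,-0.79) + 0.319·(5.25,-2.53) = (4.0787,-1.3451)
Shoelace sum Σ(x_i·y_{i+1} − x_{i+1}·y_i):
  i=1: 3.2237·-3.2276 − -3.1379·4.2332 = +2.8783 (running +2.8783)
  i=2: -3.1379·-1.3451 − 4.0787·-3.2276 = +17.3850 (running +20.2633)
  i=3: 4.0787·4.2332 − 3.2237·-1.3451 = +21.6021 (running +41.8654)
Area = |Σ|/2 = |41.8654|/2 = 20.9327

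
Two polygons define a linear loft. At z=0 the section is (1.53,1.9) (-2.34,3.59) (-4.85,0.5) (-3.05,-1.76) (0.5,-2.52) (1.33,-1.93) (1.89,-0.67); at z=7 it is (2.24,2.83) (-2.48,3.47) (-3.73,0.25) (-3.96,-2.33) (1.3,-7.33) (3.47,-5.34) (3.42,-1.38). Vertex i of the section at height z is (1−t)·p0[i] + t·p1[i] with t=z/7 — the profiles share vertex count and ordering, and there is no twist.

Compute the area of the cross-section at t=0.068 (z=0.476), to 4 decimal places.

Cross-section at t=0.068: each vertex is (1-t)·p0[i] + t·p1[i].
  v1: (1-0.068)·(1.53,1.9) + 0.068·(2.24,2.83) = (1.5783,1.9632)
  v2: (1-0.068)·(-2.34,3.59) + 0.068·(-2.48,3.47) = (-2.3495,3.5818)
  v3: (1-0.068)·(-4.85,0.5) + 0.068·(-3.73,0.25) = (-4.7738,0.4830)
  v4: (1-0.068)·(-3.05,-1.76) + 0.068·(-3.96,-2.33) = (-3.1119,-1.7988)
  v5: (1-0.068)·(0.5,-2.52) + 0.068·(1.3,-7.33) = (0.5544,-2.8471)
  v6: (1-0.068)·(1.33,-1.93) + 0.068·(3.47,-5.34) = (1.4755,-2.1619)
  v7: (1-0.068)·(1.89,-0.67) + 0.068·(3.42,-1.38) = (1.9940,-0.7183)
Shoelace sum Σ(x_i·y_{i+1} − x_{i+1}·y_i):
  i=1: 1.5783·3.5818 − -2.3495·1.9632 = +10.2658 (running +10.2658)
  i=2: -2.3495·0.4830 − -4.7738·3.5818 = +15.9643 (running +26.2301)
  i=3: -4.7738·-1.7988 − -3.1119·0.4830 = +10.0900 (running +36.3202)
  i=4: -3.1119·-2.8471 − 0.5544·-1.7988 = +9.8570 (running +46.1772)
  i=5: 0.5544·-2.1619 − 1.4755·-2.8471 = +3.0024 (running +49.1795)
  i=6: 1.4755·-0.7183 − 1.9940·-2.1619 = +3.2510 (running +52.4306)
  i=7: 1.9940·1.9632 − 1.5783·-0.7183 = +5.0484 (running +57.4790)
Area = |Σ|/2 = |57.4790|/2 = 28.7395

Area at t=0.068: 28.7395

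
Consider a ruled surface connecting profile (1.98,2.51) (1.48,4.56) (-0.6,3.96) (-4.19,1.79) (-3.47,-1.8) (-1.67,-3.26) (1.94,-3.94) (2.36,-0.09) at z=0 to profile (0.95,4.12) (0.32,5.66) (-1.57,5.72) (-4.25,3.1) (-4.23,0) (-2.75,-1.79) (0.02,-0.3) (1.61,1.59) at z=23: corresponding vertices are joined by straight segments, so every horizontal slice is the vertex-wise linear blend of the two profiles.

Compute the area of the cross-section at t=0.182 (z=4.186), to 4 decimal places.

Cross-section at t=0.182: each vertex is (1-t)·p0[i] + t·p1[i].
  v1: (1-0.182)·(1.98,2.51) + 0.182·(0.95,4.12) = (1.7925,2.8030)
  v2: (1-0.182)·(1.48,4.56) + 0.182·(0.32,5.66) = (1.2689,4.7602)
  v3: (1-0.182)·(-0.6,3.96) + 0.182·(-1.57,5.72) = (-0.7765,4.2803)
  v4: (1-0.182)·(-4.19,1.79) + 0.182·(-4.25,3.1) = (-4.2009,2.0284)
  v5: (1-0.182)·(-3.47,-1.8) + 0.182·(-4.23,0) = (-3.6083,-1.4724)
  v6: (1-0.182)·(-1.67,-3.26) + 0.182·(-2.75,-1.79) = (-1.8666,-2.9925)
  v7: (1-0.182)·(1.94,-3.94) + 0.182·(0.02,-0.3) = (1.5906,-3.2775)
  v8: (1-0.182)·(2.36,-0.09) + 0.182·(1.61,1.59) = (2.2235,0.2158)
Shoelace sum Σ(x_i·y_{i+1} − x_{i+1}·y_i):
  i=1: 1.7925·4.7602 − 1.2689·2.8030 = +4.9762 (running +4.9762)
  i=2: 1.2689·4.2803 − -0.7765·4.7602 = +9.1277 (running +14.1039)
  i=3: -0.7765·2.0284 − -4.2009·4.2803 = +16.4061 (running +30.5100)
  i=4: -4.2009·-1.4724 − -3.6083·2.0284 = +13.5046 (running +44.0146)
  i=5: -3.6083·-2.9925 − -1.8666·-1.4724 = +8.0494 (running +52.0640)
  i=6: -1.8666·-3.2775 − 1.5906·-2.9925 = +10.8774 (running +62.9414)
  i=7: 1.5906·0.2158 − 2.2235·-3.2775 = +7.6307 (running +70.5722)
  i=8: 2.2235·2.8030 − 1.7925·0.2158 = +5.8458 (running +76.4179)
Area = |Σ|/2 = |76.4179|/2 = 38.2090

Area at t=0.182: 38.2090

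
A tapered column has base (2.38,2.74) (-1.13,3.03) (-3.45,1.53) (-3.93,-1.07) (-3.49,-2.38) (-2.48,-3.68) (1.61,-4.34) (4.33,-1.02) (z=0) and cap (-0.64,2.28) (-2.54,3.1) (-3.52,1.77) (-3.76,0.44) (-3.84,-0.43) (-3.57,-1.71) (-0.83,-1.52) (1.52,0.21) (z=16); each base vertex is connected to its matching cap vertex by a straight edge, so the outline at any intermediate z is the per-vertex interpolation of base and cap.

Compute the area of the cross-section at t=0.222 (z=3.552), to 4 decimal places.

Area at t=0.222: 37.4056

Cross-section at t=0.222: each vertex is (1-t)·p0[i] + t·p1[i].
  v1: (1-0.222)·(2.38,2.74) + 0.222·(-0.64,2.28) = (1.7096,2.6379)
  v2: (1-0.222)·(-1.13,3.03) + 0.222·(-2.54,3.1) = (-1.4430,3.0455)
  v3: (1-0.222)·(-3.45,1.53) + 0.222·(-3.52,1.77) = (-3.4655,1.5833)
  v4: (1-0.222)·(-3.93,-1.07) + 0.222·(-3.76,0.44) = (-3.8923,-0.7348)
  v5: (1-0.222)·(-3.49,-2.38) + 0.222·(-3.84,-0.43) = (-3.5677,-1.9471)
  v6: (1-0.222)·(-2.48,-3.68) + 0.222·(-3.57,-1.71) = (-2.7220,-3.2427)
  v7: (1-0.222)·(1.61,-4.34) + 0.222·(-0.83,-1.52) = (1.0683,-3.7140)
  v8: (1-0.222)·(4.33,-1.02) + 0.222·(1.52,0.21) = (3.7062,-0.7469)
Shoelace sum Σ(x_i·y_{i+1} − x_{i+1}·y_i):
  i=1: 1.7096·3.0455 − -1.4430·2.6379 = +9.0130 (running +9.0130)
  i=2: -1.4430·1.5833 − -3.4655·3.0455 = +8.2697 (running +17.2828)
  i=3: -3.4655·-0.7348 − -3.8923·1.5833 = +8.7089 (running +25.9917)
  i=4: -3.8923·-1.9471 − -3.5677·-0.7348 = +4.9571 (running +30.9489)
  i=5: -3.5677·-3.2427 − -2.7220·-1.9471 = +6.2689 (running +37.2177)
  i=6: -2.7220·-3.7140 − 1.0683·-3.2427 = +13.5735 (running +50.7913)
  i=7: 1.0683·-0.7469 − 3.7062·-3.7140 = +12.9666 (running +63.7579)
  i=8: 3.7062·2.6379 − 1.7096·-0.7469 = +11.0534 (running +74.8113)
Area = |Σ|/2 = |74.8113|/2 = 37.4056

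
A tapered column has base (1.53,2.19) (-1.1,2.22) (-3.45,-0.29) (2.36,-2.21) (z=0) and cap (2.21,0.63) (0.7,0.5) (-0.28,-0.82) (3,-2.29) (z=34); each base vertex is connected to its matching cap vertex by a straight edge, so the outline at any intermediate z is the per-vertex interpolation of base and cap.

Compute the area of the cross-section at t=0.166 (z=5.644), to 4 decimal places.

Cross-section at t=0.166: each vertex is (1-t)·p0[i] + t·p1[i].
  v1: (1-0.166)·(1.53,2.19) + 0.166·(2.21,0.63) = (1.6429,1.9310)
  v2: (1-0.166)·(-1.1,2.22) + 0.166·(0.7,0.5) = (-0.8012,1.9345)
  v3: (1-0.166)·(-3.45,-0.29) + 0.166·(-0.28,-0.82) = (-2.9238,-0.3780)
  v4: (1-0.166)·(2.36,-2.21) + 0.166·(3,-2.29) = (2.4662,-2.2233)
Shoelace sum Σ(x_i·y_{i+1} − x_{i+1}·y_i):
  i=1: 1.6429·1.9345 − -0.8012·1.9310 = +4.7253 (running +4.7253)
  i=2: -0.8012·-0.3780 − -2.9238·1.9345 = +5.9588 (running +10.6841)
  i=3: -2.9238·-2.2233 − 2.4662·-0.3780 = +7.4326 (running +18.1167)
  i=4: 2.4662·1.9310 − 1.6429·-2.2233 = +8.4150 (running +26.5317)
Area = |Σ|/2 = |26.5317|/2 = 13.2658

Area at t=0.166: 13.2658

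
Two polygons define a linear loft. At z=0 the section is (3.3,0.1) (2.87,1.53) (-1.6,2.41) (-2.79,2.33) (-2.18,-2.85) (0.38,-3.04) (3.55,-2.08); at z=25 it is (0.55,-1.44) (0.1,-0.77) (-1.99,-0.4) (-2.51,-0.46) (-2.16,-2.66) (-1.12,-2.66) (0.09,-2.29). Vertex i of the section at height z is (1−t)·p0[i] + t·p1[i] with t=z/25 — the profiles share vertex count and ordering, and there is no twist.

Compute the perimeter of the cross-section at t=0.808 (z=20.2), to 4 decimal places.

Cross-section at t=0.808: each vertex is (1-t)·p0[i] + t·p1[i].
  v1: (1-0.808)·(3.3,0.1) + 0.808·(0.55,-1.44) = (1.0780,-1.1443)
  v2: (1-0.808)·(2.87,1.53) + 0.808·(0.1,-0.77) = (0.6318,-0.3284)
  v3: (1-0.808)·(-1.6,2.41) + 0.808·(-1.99,-0.4) = (-1.9151,0.1395)
  v4: (1-0.808)·(-2.79,2.33) + 0.808·(-2.51,-0.46) = (-2.5638,0.0757)
  v5: (1-0.808)·(-2.18,-2.85) + 0.808·(-2.16,-2.66) = (-2.1638,-2.6965)
  v6: (1-0.808)·(0.38,-3.04) + 0.808·(-1.12,-2.66) = (-0.8320,-2.7330)
  v7: (1-0.808)·(3.55,-2.08) + 0.808·(0.09,-2.29) = (0.7543,-2.2497)
Perimeter = Σ |v_{i+1} − v_i|:
  edge 1→2: √(-0.4462² + 0.8159²) = 0.9299 (running 0.9299)
  edge 2→3: √(-2.5470² + 0.4679²) = 2.5896 (running 3.5195)
  edge 3→4: √(-0.6486² + -0.0638²) = 0.6518 (running 4.1713)
  edge 4→5: √(0.3999² + -2.7722²) = 2.8009 (running 6.9722)
  edge 5→6: √(1.3318² + -0.0365²) = 1.3323 (running 8.3045)
  edge 6→7: √(1.5863² + 0.4833²) = 1.6583 (running 9.9628)
  edge 7→1: √(0.3237² + 1.1054²) = 1.1518 (running 11.1146)
Perimeter = 11.1146

Perimeter at t=0.808: 11.1146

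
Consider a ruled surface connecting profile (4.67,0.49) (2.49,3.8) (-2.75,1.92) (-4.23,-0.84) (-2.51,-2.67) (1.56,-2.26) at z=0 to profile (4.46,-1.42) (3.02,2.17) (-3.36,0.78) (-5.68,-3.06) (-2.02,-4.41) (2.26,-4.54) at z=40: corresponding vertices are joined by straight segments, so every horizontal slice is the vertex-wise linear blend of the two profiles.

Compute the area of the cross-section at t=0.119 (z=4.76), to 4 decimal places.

Area at t=0.119: 37.4342

Cross-section at t=0.119: each vertex is (1-t)·p0[i] + t·p1[i].
  v1: (1-0.119)·(4.67,0.49) + 0.119·(4.46,-1.42) = (4.6450,0.2627)
  v2: (1-0.119)·(2.49,3.8) + 0.119·(3.02,2.17) = (2.5531,3.6060)
  v3: (1-0.119)·(-2.75,1.92) + 0.119·(-3.36,0.78) = (-2.8226,1.7843)
  v4: (1-0.119)·(-4.23,-0.84) + 0.119·(-5.68,-3.06) = (-4.4026,-1.1042)
  v5: (1-0.119)·(-2.51,-2.67) + 0.119·(-2.02,-4.41) = (-2.4517,-2.8771)
  v6: (1-0.119)·(1.56,-2.26) + 0.119·(2.26,-4.54) = (1.6433,-2.5313)
Shoelace sum Σ(x_i·y_{i+1} − x_{i+1}·y_i):
  i=1: 4.6450·3.6060 − 2.5531·0.2627 = +16.0793 (running +16.0793)
  i=2: 2.5531·1.7843 − -2.8226·3.6060 = +14.7339 (running +30.8132)
  i=3: -2.8226·-1.1042 − -4.4026·1.7843 = +10.9723 (running +41.7855)
  i=4: -4.4026·-2.8771 − -2.4517·-1.1042 = +9.9593 (running +51.7448)
  i=5: -2.4517·-2.5313 − 1.6433·-2.8771 = +10.9339 (running +62.6787)
  i=6: 1.6433·0.2627 − 4.6450·-2.5313 = +12.1897 (running +74.8684)
Area = |Σ|/2 = |74.8684|/2 = 37.4342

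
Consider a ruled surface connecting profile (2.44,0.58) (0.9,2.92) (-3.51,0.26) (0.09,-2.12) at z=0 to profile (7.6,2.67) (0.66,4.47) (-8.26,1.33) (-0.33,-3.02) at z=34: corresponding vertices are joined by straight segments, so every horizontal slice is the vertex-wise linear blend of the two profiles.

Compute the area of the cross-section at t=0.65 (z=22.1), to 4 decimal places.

Area at t=0.65: 40.6377

Cross-section at t=0.65: each vertex is (1-t)·p0[i] + t·p1[i].
  v1: (1-0.65)·(2.44,0.58) + 0.65·(7.6,2.67) = (5.7940,1.9385)
  v2: (1-0.65)·(0.9,2.92) + 0.65·(0.66,4.47) = (0.7440,3.9275)
  v3: (1-0.65)·(-3.51,0.26) + 0.65·(-8.26,1.33) = (-6.5975,0.9555)
  v4: (1-0.65)·(0.09,-2.12) + 0.65·(-0.33,-3.02) = (-0.1830,-2.7050)
Shoelace sum Σ(x_i·y_{i+1} − x_{i+1}·y_i):
  i=1: 5.7940·3.9275 − 0.7440·1.9385 = +21.3137 (running +21.3137)
  i=2: 0.7440·0.9555 − -6.5975·3.9275 = +26.6226 (running +47.9363)
  i=3: -6.5975·-2.7050 − -0.1830·0.9555 = +18.0211 (running +65.9574)
  i=4: -0.1830·1.9385 − 5.7940·-2.7050 = +15.3180 (running +81.2754)
Area = |Σ|/2 = |81.2754|/2 = 40.6377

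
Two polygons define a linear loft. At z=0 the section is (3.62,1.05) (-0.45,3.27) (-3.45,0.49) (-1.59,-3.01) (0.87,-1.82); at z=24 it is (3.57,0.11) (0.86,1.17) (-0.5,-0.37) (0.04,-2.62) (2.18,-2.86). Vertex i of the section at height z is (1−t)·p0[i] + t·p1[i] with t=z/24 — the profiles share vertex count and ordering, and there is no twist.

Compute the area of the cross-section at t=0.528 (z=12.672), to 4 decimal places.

Cross-section at t=0.528: each vertex is (1-t)·p0[i] + t·p1[i].
  v1: (1-0.528)·(3.62,1.05) + 0.528·(3.57,0.11) = (3.5936,0.5537)
  v2: (1-0.528)·(-0.45,3.27) + 0.528·(0.86,1.17) = (0.2417,2.1612)
  v3: (1-0.528)·(-3.45,0.49) + 0.528·(-0.5,-0.37) = (-1.8924,0.0359)
  v4: (1-0.528)·(-1.59,-3.01) + 0.528·(0.04,-2.62) = (-0.7294,-2.8041)
  v5: (1-0.528)·(0.87,-1.82) + 0.528·(2.18,-2.86) = (1.5617,-2.3691)
Shoelace sum Σ(x_i·y_{i+1} − x_{i+1}·y_i):
  i=1: 3.5936·2.1612 − 0.2417·0.5537 = +7.6327 (running +7.6327)
  i=2: 0.2417·0.0359 − -1.8924·2.1612 = +4.0985 (running +11.7312)
  i=3: -1.8924·-2.8041 − -0.7294·0.0359 = +5.3326 (running +17.0639)
  i=4: -0.7294·-2.3691 − 1.5617·-2.8041 = +6.1070 (running +23.1709)
  i=5: 1.5617·0.5537 − 3.5936·-2.3691 = +9.3783 (running +32.5492)
Area = |Σ|/2 = |32.5492|/2 = 16.2746

Area at t=0.528: 16.2746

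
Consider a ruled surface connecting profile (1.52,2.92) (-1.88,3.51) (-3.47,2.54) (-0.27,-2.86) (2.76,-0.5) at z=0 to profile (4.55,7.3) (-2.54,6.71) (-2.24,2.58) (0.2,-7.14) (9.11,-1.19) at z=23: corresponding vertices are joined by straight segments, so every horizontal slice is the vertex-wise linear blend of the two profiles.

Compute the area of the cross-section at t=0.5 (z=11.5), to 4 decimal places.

Area at t=0.5: 56.3475

Cross-section at t=0.5: each vertex is (1-t)·p0[i] + t·p1[i].
  v1: (1-0.5)·(1.52,2.92) + 0.5·(4.55,7.3) = (3.0350,5.1100)
  v2: (1-0.5)·(-1.88,3.51) + 0.5·(-2.54,6.71) = (-2.2100,5.1100)
  v3: (1-0.5)·(-3.47,2.54) + 0.5·(-2.24,2.58) = (-2.8550,2.5600)
  v4: (1-0.5)·(-0.27,-2.86) + 0.5·(0.2,-7.14) = (-0.0350,-5.0000)
  v5: (1-0.5)·(2.76,-0.5) + 0.5·(9.11,-1.19) = (5.9350,-0.8450)
Shoelace sum Σ(x_i·y_{i+1} − x_{i+1}·y_i):
  i=1: 3.0350·5.1100 − -2.2100·5.1100 = +26.8019 (running +26.8019)
  i=2: -2.2100·2.5600 − -2.8550·5.1100 = +8.9314 (running +35.7334)
  i=3: -2.8550·-5.0000 − -0.0350·2.5600 = +14.3646 (running +50.0980)
  i=4: -0.0350·-0.8450 − 5.9350·-5.0000 = +29.7046 (running +79.8026)
  i=5: 5.9350·5.1100 − 3.0350·-0.8450 = +32.8924 (running +112.6950)
Area = |Σ|/2 = |112.6950|/2 = 56.3475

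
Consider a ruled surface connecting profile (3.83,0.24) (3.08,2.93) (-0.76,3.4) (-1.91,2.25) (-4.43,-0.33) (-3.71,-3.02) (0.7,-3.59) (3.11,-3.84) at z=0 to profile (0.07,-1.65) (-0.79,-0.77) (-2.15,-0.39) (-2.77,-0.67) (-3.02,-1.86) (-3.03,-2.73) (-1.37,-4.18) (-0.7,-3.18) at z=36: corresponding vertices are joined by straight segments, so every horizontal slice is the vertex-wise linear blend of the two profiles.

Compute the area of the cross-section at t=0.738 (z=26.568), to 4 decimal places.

Area at t=0.738: 14.4751

Cross-section at t=0.738: each vertex is (1-t)·p0[i] + t·p1[i].
  v1: (1-0.738)·(3.83,0.24) + 0.738·(0.07,-1.65) = (1.0551,-1.1548)
  v2: (1-0.738)·(3.08,2.93) + 0.738·(-0.79,-0.77) = (0.2239,0.1994)
  v3: (1-0.738)·(-0.76,3.4) + 0.738·(-2.15,-0.39) = (-1.7858,0.6030)
  v4: (1-0.738)·(-1.91,2.25) + 0.738·(-2.77,-0.67) = (-2.5447,0.0950)
  v5: (1-0.738)·(-4.43,-0.33) + 0.738·(-3.02,-1.86) = (-3.3894,-1.4591)
  v6: (1-0.738)·(-3.71,-3.02) + 0.738·(-3.03,-2.73) = (-3.2082,-2.8060)
  v7: (1-0.738)·(0.7,-3.59) + 0.738·(-1.37,-4.18) = (-0.8277,-4.0254)
  v8: (1-0.738)·(3.11,-3.84) + 0.738·(-0.7,-3.18) = (0.2982,-3.3529)
Shoelace sum Σ(x_i·y_{i+1} − x_{i+1}·y_i):
  i=1: 1.0551·0.1994 − 0.2239·-1.1548 = +0.4690 (running +0.4690)
  i=2: 0.2239·0.6030 − -1.7858·0.1994 = +0.4911 (running +0.9601)
  i=3: -1.7858·0.0950 − -2.5447·0.6030 = +1.3647 (running +2.3248)
  i=4: -2.5447·-1.4591 − -3.3894·0.0950 = +4.0352 (running +6.3600)
  i=5: -3.3894·-2.8060 − -3.2082·-1.4591 = +4.8295 (running +11.1895)
  i=6: -3.2082·-4.0254 − -0.8277·-2.8060 = +10.5918 (running +21.7813)
  i=7: -0.8277·-3.3529 − 0.2982·-4.0254 = +3.9755 (running +25.7568)
  i=8: 0.2982·-1.1548 − 1.0551·-3.3529 = +3.1933 (running +28.9501)
Area = |Σ|/2 = |28.9501|/2 = 14.4751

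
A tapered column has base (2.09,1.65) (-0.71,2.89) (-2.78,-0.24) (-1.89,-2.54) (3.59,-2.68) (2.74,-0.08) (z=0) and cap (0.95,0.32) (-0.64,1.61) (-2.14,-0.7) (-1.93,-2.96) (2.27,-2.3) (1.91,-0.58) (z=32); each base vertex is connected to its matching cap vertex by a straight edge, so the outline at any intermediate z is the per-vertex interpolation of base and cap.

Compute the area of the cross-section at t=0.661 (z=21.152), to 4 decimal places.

Area at t=0.661: 16.3882

Cross-section at t=0.661: each vertex is (1-t)·p0[i] + t·p1[i].
  v1: (1-0.661)·(2.09,1.65) + 0.661·(0.95,0.32) = (1.3365,0.7709)
  v2: (1-0.661)·(-0.71,2.89) + 0.661·(-0.64,1.61) = (-0.6637,2.0439)
  v3: (1-0.661)·(-2.78,-0.24) + 0.661·(-2.14,-0.7) = (-2.3570,-0.5441)
  v4: (1-0.661)·(-1.89,-2.54) + 0.661·(-1.93,-2.96) = (-1.9164,-2.8176)
  v5: (1-0.661)·(3.59,-2.68) + 0.661·(2.27,-2.3) = (2.7175,-2.4288)
  v6: (1-0.661)·(2.74,-0.08) + 0.661·(1.91,-0.58) = (2.1914,-0.4105)
Shoelace sum Σ(x_i·y_{i+1} − x_{i+1}·y_i):
  i=1: 1.3365·2.0439 − -0.6637·0.7709 = +3.2433 (running +3.2433)
  i=2: -0.6637·-0.5441 − -2.3570·2.0439 = +5.1785 (running +8.4218)
  i=3: -2.3570·-2.8176 − -1.9164·-0.5441 = +5.5984 (running +14.0202)
  i=4: -1.9164·-2.4288 − 2.7175·-2.8176 = +12.3115 (running +26.3317)
  i=5: 2.7175·-0.4105 − 2.1914·-2.4288 = +4.2069 (running +30.5386)
  i=6: 2.1914·0.7709 − 1.3365·-0.4105 = +2.2379 (running +32.7765)
Area = |Σ|/2 = |32.7765|/2 = 16.3882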